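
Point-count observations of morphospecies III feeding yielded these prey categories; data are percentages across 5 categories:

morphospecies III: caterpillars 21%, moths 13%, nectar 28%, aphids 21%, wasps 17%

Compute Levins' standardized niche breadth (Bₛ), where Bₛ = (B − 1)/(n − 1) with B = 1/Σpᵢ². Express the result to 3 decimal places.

Convert percentages to proportions (divide by 100).
Σpᵢ² = 0.21² + 0.13² + 0.28² + 0.21² + 0.17² = 0.0441 + 0.0169 + 0.0784 + 0.0441 + 0.0289 = 0.2124
B = 1 / 0.2124 = 4.70810
Bₛ = (B − 1)/(n − 1) = (4.70810 − 1)/(5 − 1) = 3.70810/4 = 0.92703

0.927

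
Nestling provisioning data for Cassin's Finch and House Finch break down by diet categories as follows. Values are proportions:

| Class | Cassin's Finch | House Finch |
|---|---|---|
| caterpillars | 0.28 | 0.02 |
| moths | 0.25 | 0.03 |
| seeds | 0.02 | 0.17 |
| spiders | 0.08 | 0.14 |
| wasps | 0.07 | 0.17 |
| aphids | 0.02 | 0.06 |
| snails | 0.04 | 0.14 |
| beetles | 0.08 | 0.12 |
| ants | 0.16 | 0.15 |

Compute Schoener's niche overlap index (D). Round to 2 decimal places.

0.51

Σ|p₁ᵢ − p₂ᵢ| = 0.26 + 0.22 + 0.15 + 0.06 + 0.10 + 0.04 + 0.10 + 0.04 + 0.01 = 0.98
D = 1 − ½ × 0.98 = 1 − 0.490 = 0.5100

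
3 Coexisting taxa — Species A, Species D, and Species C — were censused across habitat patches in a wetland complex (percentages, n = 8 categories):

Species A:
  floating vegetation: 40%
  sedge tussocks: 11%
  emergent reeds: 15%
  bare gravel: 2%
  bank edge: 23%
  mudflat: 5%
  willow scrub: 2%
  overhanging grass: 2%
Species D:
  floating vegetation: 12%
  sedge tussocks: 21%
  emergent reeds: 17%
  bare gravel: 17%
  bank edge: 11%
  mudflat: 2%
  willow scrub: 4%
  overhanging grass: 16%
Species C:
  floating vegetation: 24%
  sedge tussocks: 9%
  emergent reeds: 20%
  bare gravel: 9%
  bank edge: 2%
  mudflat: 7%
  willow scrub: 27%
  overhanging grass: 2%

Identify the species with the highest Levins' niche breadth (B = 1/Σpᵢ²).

Species D

Convert percentages to proportions (divide by 100).
Σp_Aᵢ² = 0.40² + 0.11² + 0.15² + 0.02² + 0.23² + 0.05² + 0.02² + 0.02² = 0.1600 + 0.0121 + 0.0225 + 0.0004 + 0.0529 + 0.0025 + 0.0004 + 0.0004 = 0.2512
B_A = 1 / 0.2512 = 3.9809
Σp_Dᵢ² = 0.12² + 0.21² + 0.17² + 0.17² + 0.11² + 0.02² + 0.04² + 0.16² = 0.0144 + 0.0441 + 0.0289 + 0.0289 + 0.0121 + 0.0004 + 0.0016 + 0.0256 = 0.1560
B_D = 1 / 0.1560 = 6.4103
Σp_Cᵢ² = 0.24² + 0.09² + 0.20² + 0.09² + 0.02² + 0.07² + 0.27² + 0.02² = 0.0576 + 0.0081 + 0.0400 + 0.0081 + 0.0004 + 0.0049 + 0.0729 + 0.0004 = 0.1924
B_C = 1 / 0.1924 = 5.1975
Highest B → broadest niche (most generalist): Species D (B = 6.41).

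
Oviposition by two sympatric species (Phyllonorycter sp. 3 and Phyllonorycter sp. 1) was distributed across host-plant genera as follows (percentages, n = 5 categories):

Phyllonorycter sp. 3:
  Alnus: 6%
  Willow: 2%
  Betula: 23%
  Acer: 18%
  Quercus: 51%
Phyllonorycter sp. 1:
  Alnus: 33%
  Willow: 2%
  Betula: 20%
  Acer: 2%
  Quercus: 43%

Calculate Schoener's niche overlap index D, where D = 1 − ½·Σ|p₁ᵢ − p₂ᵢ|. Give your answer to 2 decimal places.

Convert percentages to proportions (divide by 100).
Σ|p₁ᵢ − p₂ᵢ| = 0.27 + 0.00 + 0.03 + 0.16 + 0.08 = 0.54
D = 1 − ½ × 0.54 = 1 − 0.270 = 0.7300

0.73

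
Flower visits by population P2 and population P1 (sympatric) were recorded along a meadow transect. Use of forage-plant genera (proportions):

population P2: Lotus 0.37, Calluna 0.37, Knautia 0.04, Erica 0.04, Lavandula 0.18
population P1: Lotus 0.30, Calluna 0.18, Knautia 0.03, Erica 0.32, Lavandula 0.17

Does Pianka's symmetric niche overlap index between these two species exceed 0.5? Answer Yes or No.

Yes

Σ p₁ᵢp₂ᵢ = 0.1110 + 0.0666 + 0.0012 + 0.0128 + 0.0306 = 0.2222
Σp_1ᵢ² = 0.37² + 0.37² + 0.04² + 0.04² + 0.18² = 0.1369 + 0.1369 + 0.0016 + 0.0016 + 0.0324 = 0.3094
Σp_2ᵢ² = 0.30² + 0.18² + 0.03² + 0.32² + 0.17² = 0.0900 + 0.0324 + 0.0009 + 0.1024 + 0.0289 = 0.2546
O = 0.2222 / √(0.3094 × 0.2546) = 0.2222 / 0.28067 = 0.7917
O = 0.7917 > 0.5 → Yes.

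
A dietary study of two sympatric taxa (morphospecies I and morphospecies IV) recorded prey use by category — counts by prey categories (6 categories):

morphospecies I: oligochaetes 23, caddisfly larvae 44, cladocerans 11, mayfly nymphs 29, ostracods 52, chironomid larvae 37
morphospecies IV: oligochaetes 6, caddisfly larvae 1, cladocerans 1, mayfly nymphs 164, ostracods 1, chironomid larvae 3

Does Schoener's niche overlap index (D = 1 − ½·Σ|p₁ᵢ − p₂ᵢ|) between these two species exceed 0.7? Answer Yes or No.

No

Proportions for morphospecies I (n=196): 23/196=0.1173, 44/196=0.2245, 11/196=0.0561, 29/196=0.1480, 52/196=0.2653, 37/196=0.1888
Proportions for morphospecies IV (n=176): 6/176=0.0341, 1/176=0.0057, 1/176=0.0057, 164/176=0.9318, 1/176=0.0057, 3/176=0.0170
Σ|p₁ᵢ − p₂ᵢ| = 0.0832 + 0.2188 + 0.0504 + 0.7838 + 0.2596 + 0.1718 = 1.5676
D = 1 − ½ × 1.5676 = 1 − 0.78380 = 0.21620
D = 0.21620 < 0.7 → No.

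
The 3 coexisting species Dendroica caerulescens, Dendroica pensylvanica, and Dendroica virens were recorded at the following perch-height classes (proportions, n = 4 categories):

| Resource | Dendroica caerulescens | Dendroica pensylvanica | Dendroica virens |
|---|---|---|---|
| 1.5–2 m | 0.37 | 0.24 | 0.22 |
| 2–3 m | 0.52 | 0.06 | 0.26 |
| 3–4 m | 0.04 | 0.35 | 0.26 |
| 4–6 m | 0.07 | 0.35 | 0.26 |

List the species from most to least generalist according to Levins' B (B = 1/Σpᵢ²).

Dendroica virens > Dendroica pensylvanica > Dendroica caerulescens

Σp_caerᵢ² = 0.37² + 0.52² + 0.04² + 0.07² = 0.1369 + 0.2704 + 0.0016 + 0.0049 = 0.4138
B_caer = 1 / 0.4138 = 2.4166
Σp_pensᵢ² = 0.24² + 0.06² + 0.35² + 0.35² = 0.0576 + 0.0036 + 0.1225 + 0.1225 = 0.3062
B_pens = 1 / 0.3062 = 3.2658
Σp_vireᵢ² = 0.22² + 0.26² + 0.26² + 0.26² = 0.0484 + 0.0676 + 0.0676 + 0.0676 = 0.2512
B_vire = 1 / 0.2512 = 3.9809
Ranking by B (broadest → narrowest): Dendroica virens (3.98) > Dendroica pensylvanica (3.27) > Dendroica caerulescens (2.42)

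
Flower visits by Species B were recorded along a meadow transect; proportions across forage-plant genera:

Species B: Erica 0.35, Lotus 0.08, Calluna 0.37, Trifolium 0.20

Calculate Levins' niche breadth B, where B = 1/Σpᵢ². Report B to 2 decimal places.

3.27

Σpᵢ² = 0.35² + 0.08² + 0.37² + 0.20² = 0.1225 + 0.0064 + 0.1369 + 0.0400 = 0.3058
B = 1 / 0.3058 = 3.2701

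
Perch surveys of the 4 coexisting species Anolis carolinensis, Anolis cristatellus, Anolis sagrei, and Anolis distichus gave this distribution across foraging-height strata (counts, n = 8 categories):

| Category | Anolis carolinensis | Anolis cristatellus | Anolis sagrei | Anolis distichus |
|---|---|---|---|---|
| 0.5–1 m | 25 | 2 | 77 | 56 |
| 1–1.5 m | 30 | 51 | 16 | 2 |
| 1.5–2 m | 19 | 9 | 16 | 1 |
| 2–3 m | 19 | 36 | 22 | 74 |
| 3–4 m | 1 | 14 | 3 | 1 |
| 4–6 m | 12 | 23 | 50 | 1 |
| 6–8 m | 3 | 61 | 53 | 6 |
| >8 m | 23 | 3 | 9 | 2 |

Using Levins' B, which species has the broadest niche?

Anolis carolinensis

Proportions for Anolis carolinensis (n=132): 25/132=0.1894, 30/132=0.2273, 19/132=0.1439, 19/132=0.1439, 1/132=0.0076, 12/132=0.0909, 3/132=0.0227, 23/132=0.1742
Proportions for Anolis cristatellus (n=199): 2/199=0.0101, 51/199=0.2563, 9/199=0.0452, 36/199=0.1809, 14/199=0.0704, 23/199=0.1156, 61/199=0.3065, 3/199=0.0151
Proportions for Anolis sagrei (n=246): 77/246=0.3130, 16/246=0.0650, 16/246=0.0650, 22/246=0.0894, 3/246=0.0122, 50/246=0.2033, 53/246=0.2154, 9/246=0.0366
Proportions for Anolis distichus (n=143): 56/143=0.3916, 2/143=0.0140, 1/143=0.0070, 74/143=0.5175, 1/143=0.0070, 1/143=0.0070, 6/143=0.0420, 2/143=0.0140
Σp_caroᵢ² = 0.1894² + 0.2273² + 0.1439² + 0.1439² + 0.0076² + 0.0909² + 0.0227² + 0.1742² = 0.035872 + 0.051665 + 0.020707 + 0.020707 + 0.000058 + 0.008263 + 0.000515 + 0.030346 = 0.168133
B_caro = 1 / 0.168133 = 5.9477
Σp_crisᵢ² = 0.0101² + 0.2563² + 0.0452² + 0.1809² + 0.0704² + 0.1156² + 0.3065² + 0.0151² = 0.000102 + 0.065690 + 0.002043 + 0.032725 + 0.004956 + 0.013363 + 0.093942 + 0.000228 = 0.213049
B_cris = 1 / 0.213049 = 4.6938
Σp_sagrᵢ² = 0.3130² + 0.0650² + 0.0650² + 0.0894² + 0.0122² + 0.2033² + 0.2154² + 0.0366² = 0.097969 + 0.004225 + 0.004225 + 0.007992 + 0.000149 + 0.041331 + 0.046397 + 0.001340 = 0.203628
B_sagr = 1 / 0.203628 = 4.9109
Σp_distᵢ² = 0.3916² + 0.0140² + 0.0070² + 0.5175² + 0.0070² + 0.0070² + 0.0420² + 0.0140² = 0.153351 + 0.000196 + 0.000049 + 0.267806 + 0.000049 + 0.000049 + 0.001764 + 0.000196 = 0.423460
B_dist = 1 / 0.423460 = 2.3615
Highest B → broadest niche (most generalist): Anolis carolinensis (B = 5.95).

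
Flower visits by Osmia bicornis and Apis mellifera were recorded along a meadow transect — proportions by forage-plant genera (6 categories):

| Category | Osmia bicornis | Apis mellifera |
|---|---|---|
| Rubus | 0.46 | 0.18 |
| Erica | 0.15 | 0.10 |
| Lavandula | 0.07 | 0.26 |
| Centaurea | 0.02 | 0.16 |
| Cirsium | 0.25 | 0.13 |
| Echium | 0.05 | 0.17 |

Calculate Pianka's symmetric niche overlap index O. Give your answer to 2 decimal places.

0.68

Σ p₁ᵢp₂ᵢ = 0.0828 + 0.0150 + 0.0182 + 0.0032 + 0.0325 + 0.0085 = 0.1602
Σp_1ᵢ² = 0.46² + 0.15² + 0.07² + 0.02² + 0.25² + 0.05² = 0.2116 + 0.0225 + 0.0049 + 0.0004 + 0.0625 + 0.0025 = 0.3044
Σp_2ᵢ² = 0.18² + 0.10² + 0.26² + 0.16² + 0.13² + 0.17² = 0.0324 + 0.0100 + 0.0676 + 0.0256 + 0.0169 + 0.0289 = 0.1814
O = 0.1602 / √(0.3044 × 0.1814) = 0.1602 / 0.23499 = 0.6817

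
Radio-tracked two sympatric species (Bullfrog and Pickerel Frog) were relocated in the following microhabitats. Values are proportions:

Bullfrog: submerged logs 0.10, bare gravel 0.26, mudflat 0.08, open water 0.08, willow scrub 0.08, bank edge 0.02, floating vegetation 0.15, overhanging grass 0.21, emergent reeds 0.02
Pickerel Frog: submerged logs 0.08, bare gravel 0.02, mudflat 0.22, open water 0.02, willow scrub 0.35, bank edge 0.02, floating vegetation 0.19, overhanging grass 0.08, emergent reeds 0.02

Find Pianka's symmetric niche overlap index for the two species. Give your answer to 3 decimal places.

Σ p₁ᵢp₂ᵢ = 0.0080 + 0.0052 + 0.0176 + 0.0016 + 0.0280 + 0.0004 + 0.0285 + 0.0168 + 0.0004 = 0.1065
Σp_1ᵢ² = 0.10² + 0.26² + 0.08² + 0.08² + 0.08² + 0.02² + 0.15² + 0.21² + 0.02² = 0.0100 + 0.0676 + 0.0064 + 0.0064 + 0.0064 + 0.0004 + 0.0225 + 0.0441 + 0.0004 = 0.1642
Σp_2ᵢ² = 0.08² + 0.02² + 0.22² + 0.02² + 0.35² + 0.02² + 0.19² + 0.08² + 0.02² = 0.0064 + 0.0004 + 0.0484 + 0.0004 + 0.1225 + 0.0004 + 0.0361 + 0.0064 + 0.0004 = 0.2214
O = 0.1065 / √(0.1642 × 0.2214) = 0.1065 / 0.190667 = 0.55857

0.559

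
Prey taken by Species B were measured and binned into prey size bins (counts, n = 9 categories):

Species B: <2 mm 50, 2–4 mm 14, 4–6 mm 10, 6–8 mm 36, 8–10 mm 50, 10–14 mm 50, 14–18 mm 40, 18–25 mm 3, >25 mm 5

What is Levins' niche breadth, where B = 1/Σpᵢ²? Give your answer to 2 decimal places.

6.21

Proportions for Species B (n=258): 50/258=0.1938, 14/258=0.0543, 10/258=0.0388, 36/258=0.1395, 50/258=0.1938, 50/258=0.1938, 40/258=0.1550, 3/258=0.0116, 5/258=0.0194
Σpᵢ² = 0.1938² + 0.0543² + 0.0388² + 0.1395² + 0.1938² + 0.1938² + 0.1550² + 0.0116² + 0.0194² = 0.037558 + 0.002948 + 0.001505 + 0.019460 + 0.037558 + 0.037558 + 0.024025 + 0.000135 + 0.000376 = 0.161123
B = 1 / 0.161123 = 6.2064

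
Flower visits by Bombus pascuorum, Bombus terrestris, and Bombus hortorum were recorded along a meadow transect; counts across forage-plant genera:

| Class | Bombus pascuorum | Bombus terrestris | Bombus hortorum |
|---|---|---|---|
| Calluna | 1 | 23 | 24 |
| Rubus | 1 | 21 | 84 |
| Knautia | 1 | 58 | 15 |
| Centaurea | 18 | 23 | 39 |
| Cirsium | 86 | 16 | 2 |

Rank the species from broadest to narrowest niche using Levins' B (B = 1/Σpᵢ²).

Proportions for Bombus pascuorum (n=107): 1/107=0.0093, 1/107=0.0093, 1/107=0.0093, 18/107=0.1682, 86/107=0.8037
Proportions for Bombus terrestris (n=141): 23/141=0.1631, 21/141=0.1489, 58/141=0.4113, 23/141=0.1631, 16/141=0.1135
Proportions for Bombus hortorum (n=164): 24/164=0.1463, 84/164=0.5122, 15/164=0.0915, 39/164=0.2378, 2/164=0.0122
Σp_pascᵢ² = 0.0093² + 0.0093² + 0.0093² + 0.1682² + 0.8037² = 0.000086 + 0.000086 + 0.000086 + 0.028291 + 0.645934 = 0.674483
B_pasc = 1 / 0.674483 = 1.4826
Σp_terrᵢ² = 0.1631² + 0.1489² + 0.4113² + 0.1631² + 0.1135² = 0.026602 + 0.022171 + 0.169168 + 0.026602 + 0.012882 = 0.257425
B_terr = 1 / 0.257425 = 3.8846
Σp_hortᵢ² = 0.1463² + 0.5122² + 0.0915² + 0.2378² + 0.0122² = 0.021404 + 0.262349 + 0.008372 + 0.056549 + 0.000149 = 0.348823
B_hort = 1 / 0.348823 = 2.8668
Ranking by B (broadest → narrowest): Bombus terrestris (3.88) > Bombus hortorum (2.87) > Bombus pascuorum (1.48)

Bombus terrestris > Bombus hortorum > Bombus pascuorum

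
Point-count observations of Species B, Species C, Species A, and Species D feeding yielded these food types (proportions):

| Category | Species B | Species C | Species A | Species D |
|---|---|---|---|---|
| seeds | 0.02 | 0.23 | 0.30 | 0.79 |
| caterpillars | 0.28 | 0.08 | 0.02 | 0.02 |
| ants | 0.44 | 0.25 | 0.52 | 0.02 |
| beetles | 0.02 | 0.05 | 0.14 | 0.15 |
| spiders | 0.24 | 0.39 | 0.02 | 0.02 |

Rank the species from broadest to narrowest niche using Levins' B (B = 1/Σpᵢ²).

Species C > Species B > Species A > Species D

Σp_Bᵢ² = 0.02² + 0.28² + 0.44² + 0.02² + 0.24² = 0.0004 + 0.0784 + 0.1936 + 0.0004 + 0.0576 = 0.3304
B_B = 1 / 0.3304 = 3.0266
Σp_Cᵢ² = 0.23² + 0.08² + 0.25² + 0.05² + 0.39² = 0.0529 + 0.0064 + 0.0625 + 0.0025 + 0.1521 = 0.2764
B_C = 1 / 0.2764 = 3.6179
Σp_Aᵢ² = 0.30² + 0.02² + 0.52² + 0.14² + 0.02² = 0.0900 + 0.0004 + 0.2704 + 0.0196 + 0.0004 = 0.3808
B_A = 1 / 0.3808 = 2.6261
Σp_Dᵢ² = 0.79² + 0.02² + 0.02² + 0.15² + 0.02² = 0.6241 + 0.0004 + 0.0004 + 0.0225 + 0.0004 = 0.6478
B_D = 1 / 0.6478 = 1.5437
Ranking by B (broadest → narrowest): Species C (3.62) > Species B (3.03) > Species A (2.63) > Species D (1.54)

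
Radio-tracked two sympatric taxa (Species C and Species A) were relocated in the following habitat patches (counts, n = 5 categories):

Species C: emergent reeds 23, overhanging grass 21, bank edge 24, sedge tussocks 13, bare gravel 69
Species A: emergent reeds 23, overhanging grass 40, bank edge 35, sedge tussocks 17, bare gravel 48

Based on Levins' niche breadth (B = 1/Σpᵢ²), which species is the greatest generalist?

Species A

Proportions for Species C (n=150): 23/150=0.1533, 21/150=0.1400, 24/150=0.1600, 13/150=0.0867, 69/150=0.4600
Proportions for Species A (n=163): 23/163=0.1411, 40/163=0.2454, 35/163=0.2147, 17/163=0.1043, 48/163=0.2945
Σp_Cᵢ² = 0.1533² + 0.1400² + 0.1600² + 0.0867² + 0.4600² = 0.023501 + 0.019600 + 0.025600 + 0.007517 + 0.211600 = 0.287818
B_C = 1 / 0.287818 = 3.4744
Σp_Aᵢ² = 0.1411² + 0.2454² + 0.2147² + 0.1043² + 0.2945² = 0.019909 + 0.060221 + 0.046096 + 0.010878 + 0.086730 = 0.223834
B_A = 1 / 0.223834 = 4.4676
Highest B → broadest niche (most generalist): Species A (B = 4.47).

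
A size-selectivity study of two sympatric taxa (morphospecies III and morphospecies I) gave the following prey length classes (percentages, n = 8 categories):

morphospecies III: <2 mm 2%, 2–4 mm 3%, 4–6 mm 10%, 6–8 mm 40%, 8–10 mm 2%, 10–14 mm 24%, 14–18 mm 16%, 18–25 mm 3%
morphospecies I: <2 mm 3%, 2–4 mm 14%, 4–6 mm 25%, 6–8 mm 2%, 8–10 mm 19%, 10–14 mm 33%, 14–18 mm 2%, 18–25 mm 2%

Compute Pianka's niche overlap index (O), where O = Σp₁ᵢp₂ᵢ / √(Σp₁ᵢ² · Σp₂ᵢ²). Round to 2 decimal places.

Convert percentages to proportions (divide by 100).
Σ p₁ᵢp₂ᵢ = 0.0006 + 0.0042 + 0.0250 + 0.0080 + 0.0038 + 0.0792 + 0.0032 + 0.0006 = 0.1246
Σp_1ᵢ² = 0.02² + 0.03² + 0.10² + 0.40² + 0.02² + 0.24² + 0.16² + 0.03² = 0.0004 + 0.0009 + 0.0100 + 0.1600 + 0.0004 + 0.0576 + 0.0256 + 0.0009 = 0.2558
Σp_2ᵢ² = 0.03² + 0.14² + 0.25² + 0.02² + 0.19² + 0.33² + 0.02² + 0.02² = 0.0009 + 0.0196 + 0.0625 + 0.0004 + 0.0361 + 0.1089 + 0.0004 + 0.0004 = 0.2292
O = 0.1246 / √(0.2558 × 0.2292) = 0.1246 / 0.24214 = 0.5146

0.51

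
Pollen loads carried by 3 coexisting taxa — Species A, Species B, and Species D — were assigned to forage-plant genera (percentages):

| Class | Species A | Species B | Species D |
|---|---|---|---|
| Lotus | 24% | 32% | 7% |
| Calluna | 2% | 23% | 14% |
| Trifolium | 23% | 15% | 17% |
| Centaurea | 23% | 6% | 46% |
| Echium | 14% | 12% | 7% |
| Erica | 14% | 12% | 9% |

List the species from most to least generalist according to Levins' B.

Convert percentages to proportions (divide by 100).
Σp_Aᵢ² = 0.24² + 0.02² + 0.23² + 0.23² + 0.14² + 0.14² = 0.0576 + 0.0004 + 0.0529 + 0.0529 + 0.0196 + 0.0196 = 0.2030
B_A = 1 / 0.2030 = 4.9261
Σp_Bᵢ² = 0.32² + 0.23² + 0.15² + 0.06² + 0.12² + 0.12² = 0.1024 + 0.0529 + 0.0225 + 0.0036 + 0.0144 + 0.0144 = 0.2102
B_B = 1 / 0.2102 = 4.7574
Σp_Dᵢ² = 0.07² + 0.14² + 0.17² + 0.46² + 0.07² + 0.09² = 0.0049 + 0.0196 + 0.0289 + 0.2116 + 0.0049 + 0.0081 = 0.2780
B_D = 1 / 0.2780 = 3.5971
Ranking by B (broadest → narrowest): Species A (4.93) > Species B (4.76) > Species D (3.60)

Species A > Species B > Species D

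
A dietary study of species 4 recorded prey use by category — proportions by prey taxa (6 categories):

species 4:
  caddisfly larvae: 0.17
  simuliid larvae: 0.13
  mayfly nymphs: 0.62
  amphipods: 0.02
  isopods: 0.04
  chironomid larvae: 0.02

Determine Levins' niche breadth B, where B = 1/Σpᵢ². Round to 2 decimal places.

Σpᵢ² = 0.17² + 0.13² + 0.62² + 0.02² + 0.04² + 0.02² = 0.0289 + 0.0169 + 0.3844 + 0.0004 + 0.0016 + 0.0004 = 0.4326
B = 1 / 0.4326 = 2.3116

2.31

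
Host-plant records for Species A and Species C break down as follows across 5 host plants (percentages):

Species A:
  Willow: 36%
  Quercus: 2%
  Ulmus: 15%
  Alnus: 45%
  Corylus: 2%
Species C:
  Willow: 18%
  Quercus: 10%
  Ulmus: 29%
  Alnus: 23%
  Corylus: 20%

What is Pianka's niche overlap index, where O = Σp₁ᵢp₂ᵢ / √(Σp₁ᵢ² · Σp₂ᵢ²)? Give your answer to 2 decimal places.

0.78

Convert percentages to proportions (divide by 100).
Σ p₁ᵢp₂ᵢ = 0.0648 + 0.0020 + 0.0435 + 0.1035 + 0.0040 = 0.2178
Σp_1ᵢ² = 0.36² + 0.02² + 0.15² + 0.45² + 0.02² = 0.1296 + 0.0004 + 0.0225 + 0.2025 + 0.0004 = 0.3554
Σp_2ᵢ² = 0.18² + 0.10² + 0.29² + 0.23² + 0.20² = 0.0324 + 0.0100 + 0.0841 + 0.0529 + 0.0400 = 0.2194
O = 0.2178 / √(0.3554 × 0.2194) = 0.2178 / 0.27924 = 0.7800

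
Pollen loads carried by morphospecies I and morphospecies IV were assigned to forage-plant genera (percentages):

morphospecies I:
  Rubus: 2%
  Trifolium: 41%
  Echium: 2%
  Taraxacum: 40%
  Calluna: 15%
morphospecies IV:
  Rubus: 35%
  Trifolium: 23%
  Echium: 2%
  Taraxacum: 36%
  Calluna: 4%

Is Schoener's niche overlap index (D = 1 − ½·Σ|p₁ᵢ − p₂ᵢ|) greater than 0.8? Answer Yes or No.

No

Convert percentages to proportions (divide by 100).
Σ|p₁ᵢ − p₂ᵢ| = 0.33 + 0.18 + 0.00 + 0.04 + 0.11 = 0.66
D = 1 − ½ × 0.66 = 1 − 0.330 = 0.6700
D = 0.6700 < 0.8 → No.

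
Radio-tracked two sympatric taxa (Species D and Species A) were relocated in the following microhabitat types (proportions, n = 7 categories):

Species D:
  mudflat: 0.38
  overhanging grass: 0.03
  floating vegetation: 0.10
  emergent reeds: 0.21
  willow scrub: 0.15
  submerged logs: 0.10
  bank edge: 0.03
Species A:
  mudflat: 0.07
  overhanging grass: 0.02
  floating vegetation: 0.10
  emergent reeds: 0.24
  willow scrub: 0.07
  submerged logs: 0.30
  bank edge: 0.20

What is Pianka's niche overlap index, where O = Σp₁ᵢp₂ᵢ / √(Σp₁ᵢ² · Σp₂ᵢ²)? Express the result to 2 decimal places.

Σ p₁ᵢp₂ᵢ = 0.0266 + 0.0006 + 0.0100 + 0.0504 + 0.0105 + 0.0300 + 0.0060 = 0.1341
Σp_1ᵢ² = 0.38² + 0.03² + 0.10² + 0.21² + 0.15² + 0.10² + 0.03² = 0.1444 + 0.0009 + 0.0100 + 0.0441 + 0.0225 + 0.0100 + 0.0009 = 0.2328
Σp_2ᵢ² = 0.07² + 0.02² + 0.10² + 0.24² + 0.07² + 0.30² + 0.20² = 0.0049 + 0.0004 + 0.0100 + 0.0576 + 0.0049 + 0.0900 + 0.0400 = 0.2078
O = 0.1341 / √(0.2328 × 0.2078) = 0.1341 / 0.21995 = 0.6097

0.61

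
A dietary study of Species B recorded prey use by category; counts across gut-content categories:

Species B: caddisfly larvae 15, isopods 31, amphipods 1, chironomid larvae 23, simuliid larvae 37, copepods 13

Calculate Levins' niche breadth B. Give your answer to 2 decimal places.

Proportions for Species B (n=120): 15/120=0.1250, 31/120=0.2583, 1/120=0.0083, 23/120=0.1917, 37/120=0.3083, 13/120=0.1083
Σpᵢ² = 0.1250² + 0.2583² + 0.0083² + 0.1917² + 0.3083² + 0.1083² = 0.015625 + 0.066719 + 0.000069 + 0.036749 + 0.095049 + 0.011729 = 0.225940
B = 1 / 0.225940 = 4.4260

4.43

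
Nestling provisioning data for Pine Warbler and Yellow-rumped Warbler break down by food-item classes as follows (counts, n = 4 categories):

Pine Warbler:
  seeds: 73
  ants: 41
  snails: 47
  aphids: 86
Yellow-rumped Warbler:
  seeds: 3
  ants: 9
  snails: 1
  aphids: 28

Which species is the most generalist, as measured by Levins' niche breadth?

Proportions for Pine Warbler (n=247): 73/247=0.2955, 41/247=0.1660, 47/247=0.1903, 86/247=0.3482
Proportions for Yellow-rumped Warbler (n=41): 3/41=0.0732, 9/41=0.2195, 1/41=0.0244, 28/41=0.6829
Σp_Pineᵢ² = 0.2955² + 0.1660² + 0.1903² + 0.3482² = 0.087320 + 0.027556 + 0.036214 + 0.121243 = 0.272333
B_Pine = 1 / 0.272333 = 3.6720
Σp_Yellᵢ² = 0.0732² + 0.2195² + 0.0244² + 0.6829² = 0.005358 + 0.048180 + 0.000595 + 0.466352 = 0.520485
B_Yell = 1 / 0.520485 = 1.9213
Highest B → broadest niche (most generalist): Pine Warbler (B = 3.67).

Pine Warbler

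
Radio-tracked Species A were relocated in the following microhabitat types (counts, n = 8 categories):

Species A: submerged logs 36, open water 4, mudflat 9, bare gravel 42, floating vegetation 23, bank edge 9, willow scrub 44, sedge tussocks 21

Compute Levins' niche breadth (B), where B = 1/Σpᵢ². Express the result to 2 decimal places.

5.75

Proportions for Species A (n=188): 36/188=0.1915, 4/188=0.0213, 9/188=0.0479, 42/188=0.2234, 23/188=0.1223, 9/188=0.0479, 44/188=0.2340, 21/188=0.1117
Σpᵢ² = 0.1915² + 0.0213² + 0.0479² + 0.2234² + 0.1223² + 0.0479² + 0.2340² + 0.1117² = 0.036672 + 0.000454 + 0.002294 + 0.049908 + 0.014957 + 0.002294 + 0.054756 + 0.012477 = 0.173812
B = 1 / 0.173812 = 5.7533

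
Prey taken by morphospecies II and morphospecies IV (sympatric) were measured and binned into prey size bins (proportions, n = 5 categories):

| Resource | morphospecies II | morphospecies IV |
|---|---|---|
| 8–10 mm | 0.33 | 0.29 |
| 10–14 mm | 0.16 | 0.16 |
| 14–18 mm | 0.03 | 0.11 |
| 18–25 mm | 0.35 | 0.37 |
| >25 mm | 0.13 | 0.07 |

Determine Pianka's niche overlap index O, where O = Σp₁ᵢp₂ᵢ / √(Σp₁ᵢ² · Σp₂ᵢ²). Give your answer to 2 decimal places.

Σ p₁ᵢp₂ᵢ = 0.0957 + 0.0256 + 0.0033 + 0.1295 + 0.0091 = 0.2632
Σp_1ᵢ² = 0.33² + 0.16² + 0.03² + 0.35² + 0.13² = 0.1089 + 0.0256 + 0.0009 + 0.1225 + 0.0169 = 0.2748
Σp_2ᵢ² = 0.29² + 0.16² + 0.11² + 0.37² + 0.07² = 0.0841 + 0.0256 + 0.0121 + 0.1369 + 0.0049 = 0.2636
O = 0.2632 / √(0.2748 × 0.2636) = 0.2632 / 0.26914 = 0.9779

0.98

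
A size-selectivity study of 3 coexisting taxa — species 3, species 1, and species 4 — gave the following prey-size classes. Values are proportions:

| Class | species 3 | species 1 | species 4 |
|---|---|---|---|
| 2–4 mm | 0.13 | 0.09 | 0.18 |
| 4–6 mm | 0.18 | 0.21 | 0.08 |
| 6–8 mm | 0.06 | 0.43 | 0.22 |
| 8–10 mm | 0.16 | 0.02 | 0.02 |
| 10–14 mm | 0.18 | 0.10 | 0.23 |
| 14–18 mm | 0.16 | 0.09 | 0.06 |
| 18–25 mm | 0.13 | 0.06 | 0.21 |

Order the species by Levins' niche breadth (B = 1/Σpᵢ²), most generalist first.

Σp_3ᵢ² = 0.13² + 0.18² + 0.06² + 0.16² + 0.18² + 0.16² + 0.13² = 0.0169 + 0.0324 + 0.0036 + 0.0256 + 0.0324 + 0.0256 + 0.0169 = 0.1534
B_3 = 1 / 0.1534 = 6.5189
Σp_1ᵢ² = 0.09² + 0.21² + 0.43² + 0.02² + 0.10² + 0.09² + 0.06² = 0.0081 + 0.0441 + 0.1849 + 0.0004 + 0.0100 + 0.0081 + 0.0036 = 0.2592
B_1 = 1 / 0.2592 = 3.8580
Σp_4ᵢ² = 0.18² + 0.08² + 0.22² + 0.02² + 0.23² + 0.06² + 0.21² = 0.0324 + 0.0064 + 0.0484 + 0.0004 + 0.0529 + 0.0036 + 0.0441 = 0.1882
B_4 = 1 / 0.1882 = 5.3135
Ranking by B (broadest → narrowest): species 3 (6.52) > species 4 (5.31) > species 1 (3.86)

species 3 > species 4 > species 1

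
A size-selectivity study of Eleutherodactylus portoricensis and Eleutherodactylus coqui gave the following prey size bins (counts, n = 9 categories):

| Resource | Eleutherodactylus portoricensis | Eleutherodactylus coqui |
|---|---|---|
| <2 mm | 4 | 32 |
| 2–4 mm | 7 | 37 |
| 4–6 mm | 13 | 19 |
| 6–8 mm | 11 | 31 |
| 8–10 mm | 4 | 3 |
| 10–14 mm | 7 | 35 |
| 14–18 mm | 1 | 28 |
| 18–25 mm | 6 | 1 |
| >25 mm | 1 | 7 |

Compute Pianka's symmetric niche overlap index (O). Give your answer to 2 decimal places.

Proportions for Eleutherodactylus portoricensis (n=54): 4/54=0.0741, 7/54=0.1296, 13/54=0.2407, 11/54=0.2037, 4/54=0.0741, 7/54=0.1296, 1/54=0.0185, 6/54=0.1111, 1/54=0.0185
Proportions for Eleutherodactylus coqui (n=193): 32/193=0.1658, 37/193=0.1917, 19/193=0.0984, 31/193=0.1606, 3/193=0.0155, 35/193=0.1813, 28/193=0.1451, 1/193=0.0052, 7/193=0.0363
Σ p₁ᵢp₂ᵢ = 0.012286 + 0.024844 + 0.023685 + 0.032714 + 0.001149 + 0.023496 + 0.002684 + 0.000578 + 0.000672 = 0.122108
Σp_1ᵢ² = 0.0741² + 0.1296² + 0.2407² + 0.2037² + 0.0741² + 0.1296² + 0.0185² + 0.1111² + 0.0185² = 0.005491 + 0.016796 + 0.057936 + 0.041494 + 0.005491 + 0.016796 + 0.000342 + 0.012343 + 0.000342 = 0.157031
Σp_2ᵢ² = 0.1658² + 0.1917² + 0.0984² + 0.1606² + 0.0155² + 0.1813² + 0.1451² + 0.0052² + 0.0363² = 0.027490 + 0.036749 + 0.009683 + 0.025792 + 0.000240 + 0.032870 + 0.021054 + 0.000027 + 0.001318 = 0.155223
O = 0.122108 / √(0.157031 × 0.155223) = 0.122108 / 0.1561244 = 0.7821

0.78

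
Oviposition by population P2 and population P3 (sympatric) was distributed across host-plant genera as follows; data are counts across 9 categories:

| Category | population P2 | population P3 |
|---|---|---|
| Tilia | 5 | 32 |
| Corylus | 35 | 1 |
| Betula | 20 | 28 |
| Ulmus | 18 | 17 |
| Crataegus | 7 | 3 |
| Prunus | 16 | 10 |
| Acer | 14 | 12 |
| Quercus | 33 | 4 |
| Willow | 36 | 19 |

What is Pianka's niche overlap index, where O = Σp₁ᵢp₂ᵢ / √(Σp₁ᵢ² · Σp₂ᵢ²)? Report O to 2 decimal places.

Proportions for population P2 (n=184): 5/184=0.0272, 35/184=0.1902, 20/184=0.1087, 18/184=0.0978, 7/184=0.0380, 16/184=0.0870, 14/184=0.0761, 33/184=0.1793, 36/184=0.1957
Proportions for population P3 (n=126): 32/126=0.2540, 1/126=0.0079, 28/126=0.2222, 17/126=0.1349, 3/126=0.0238, 10/126=0.0794, 12/126=0.0952, 4/126=0.0317, 19/126=0.1508
Σ p₁ᵢp₂ᵢ = 0.006909 + 0.001503 + 0.024153 + 0.013193 + 0.000904 + 0.006908 + 0.007245 + 0.005684 + 0.029512 = 0.096011
Σp_1ᵢ² = 0.0272² + 0.1902² + 0.1087² + 0.0978² + 0.0380² + 0.0870² + 0.0761² + 0.1793² + 0.1957² = 0.000740 + 0.036176 + 0.011816 + 0.009565 + 0.001444 + 0.007569 + 0.005791 + 0.032148 + 0.038298 = 0.143547
Σp_2ᵢ² = 0.2540² + 0.0079² + 0.2222² + 0.1349² + 0.0238² + 0.0794² + 0.0952² + 0.0317² + 0.1508² = 0.064516 + 0.000062 + 0.049373 + 0.018198 + 0.000566 + 0.006304 + 0.009063 + 0.001005 + 0.022741 = 0.171828
O = 0.096011 / √(0.143547 × 0.171828) = 0.096011 / 0.1570522 = 0.6113

0.61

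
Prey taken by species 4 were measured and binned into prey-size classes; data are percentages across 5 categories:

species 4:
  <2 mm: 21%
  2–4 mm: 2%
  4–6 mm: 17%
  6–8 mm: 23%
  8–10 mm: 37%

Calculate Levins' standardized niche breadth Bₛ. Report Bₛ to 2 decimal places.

0.70

Convert percentages to proportions (divide by 100).
Σpᵢ² = 0.21² + 0.02² + 0.17² + 0.23² + 0.37² = 0.0441 + 0.0004 + 0.0289 + 0.0529 + 0.1369 = 0.2632
B = 1 / 0.2632 = 3.7994
Bₛ = (B − 1)/(n − 1) = (3.7994 − 1)/(5 − 1) = 2.7994/4 = 0.6999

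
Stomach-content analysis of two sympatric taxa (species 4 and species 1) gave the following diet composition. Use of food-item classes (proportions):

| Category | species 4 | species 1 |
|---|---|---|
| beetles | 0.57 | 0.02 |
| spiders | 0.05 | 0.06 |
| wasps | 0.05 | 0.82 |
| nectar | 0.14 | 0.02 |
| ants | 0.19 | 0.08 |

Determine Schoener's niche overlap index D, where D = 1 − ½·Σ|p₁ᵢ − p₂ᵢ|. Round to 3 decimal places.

Σ|p₁ᵢ − p₂ᵢ| = 0.55 + 0.01 + 0.77 + 0.12 + 0.11 = 1.56
D = 1 − ½ × 1.56 = 1 − 0.780 = 0.22000

0.220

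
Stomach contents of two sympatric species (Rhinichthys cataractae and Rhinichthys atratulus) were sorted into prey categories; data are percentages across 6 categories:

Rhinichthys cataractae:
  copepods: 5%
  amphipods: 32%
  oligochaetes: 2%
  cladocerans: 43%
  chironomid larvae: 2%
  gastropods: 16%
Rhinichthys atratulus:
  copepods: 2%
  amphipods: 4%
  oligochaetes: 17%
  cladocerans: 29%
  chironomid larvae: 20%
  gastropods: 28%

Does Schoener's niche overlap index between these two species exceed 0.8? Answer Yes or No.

Convert percentages to proportions (divide by 100).
Σ|p₁ᵢ − p₂ᵢ| = 0.03 + 0.28 + 0.15 + 0.14 + 0.18 + 0.12 = 0.90
D = 1 − ½ × 0.90 = 1 − 0.450 = 0.5500
D = 0.5500 < 0.8 → No.

No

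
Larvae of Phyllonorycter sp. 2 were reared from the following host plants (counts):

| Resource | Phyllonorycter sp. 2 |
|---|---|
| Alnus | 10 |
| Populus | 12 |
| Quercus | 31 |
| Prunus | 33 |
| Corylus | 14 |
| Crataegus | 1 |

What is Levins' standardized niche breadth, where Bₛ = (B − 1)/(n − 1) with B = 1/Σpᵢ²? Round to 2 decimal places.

Proportions for Phyllonorycter sp. 2 (n=101): 10/101=0.0990, 12/101=0.1188, 31/101=0.3069, 33/101=0.3267, 14/101=0.1386, 1/101=0.0099
Σpᵢ² = 0.0990² + 0.1188² + 0.3069² + 0.3267² + 0.1386² + 0.0099² = 0.009801 + 0.014113 + 0.094188 + 0.106733 + 0.019210 + 0.000098 = 0.244143
B = 1 / 0.244143 = 4.0960
Bₛ = (B − 1)/(n − 1) = (4.0960 − 1)/(6 − 1) = 3.0960/5 = 0.6192

0.62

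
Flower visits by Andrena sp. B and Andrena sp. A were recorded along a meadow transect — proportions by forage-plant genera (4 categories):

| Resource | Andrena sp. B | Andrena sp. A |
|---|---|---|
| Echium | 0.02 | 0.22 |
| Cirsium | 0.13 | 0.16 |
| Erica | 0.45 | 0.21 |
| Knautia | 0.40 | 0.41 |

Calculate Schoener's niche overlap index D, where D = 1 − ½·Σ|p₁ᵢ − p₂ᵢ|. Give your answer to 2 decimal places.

0.76

Σ|p₁ᵢ − p₂ᵢ| = 0.20 + 0.03 + 0.24 + 0.01 = 0.48
D = 1 − ½ × 0.48 = 1 − 0.240 = 0.7600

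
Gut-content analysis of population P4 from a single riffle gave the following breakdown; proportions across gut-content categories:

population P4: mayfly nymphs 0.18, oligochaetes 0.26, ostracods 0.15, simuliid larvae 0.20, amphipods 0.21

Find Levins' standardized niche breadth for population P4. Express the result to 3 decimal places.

0.960

Σpᵢ² = 0.18² + 0.26² + 0.15² + 0.20² + 0.21² = 0.0324 + 0.0676 + 0.0225 + 0.0400 + 0.0441 = 0.2066
B = 1 / 0.2066 = 4.84027
Bₛ = (B − 1)/(n − 1) = (4.84027 − 1)/(5 − 1) = 3.84027/4 = 0.96007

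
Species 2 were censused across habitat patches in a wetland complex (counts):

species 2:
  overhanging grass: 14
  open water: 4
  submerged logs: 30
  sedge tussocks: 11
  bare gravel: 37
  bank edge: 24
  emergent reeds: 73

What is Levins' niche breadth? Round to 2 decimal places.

4.38

Proportions for species 2 (n=193): 14/193=0.0725, 4/193=0.0207, 30/193=0.1554, 11/193=0.0570, 37/193=0.1917, 24/193=0.1244, 73/193=0.3782
Σpᵢ² = 0.0725² + 0.0207² + 0.1554² + 0.0570² + 0.1917² + 0.1244² + 0.3782² = 0.005256 + 0.000428 + 0.024149 + 0.003249 + 0.036749 + 0.015475 + 0.143035 = 0.228341
B = 1 / 0.228341 = 4.3794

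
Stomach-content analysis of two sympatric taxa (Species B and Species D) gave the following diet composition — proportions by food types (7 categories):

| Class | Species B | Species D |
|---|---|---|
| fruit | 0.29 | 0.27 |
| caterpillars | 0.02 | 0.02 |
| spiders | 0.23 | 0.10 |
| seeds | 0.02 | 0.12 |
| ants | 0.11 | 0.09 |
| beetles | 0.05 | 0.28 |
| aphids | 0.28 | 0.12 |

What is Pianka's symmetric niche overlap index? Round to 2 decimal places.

0.75

Σ p₁ᵢp₂ᵢ = 0.0783 + 0.0004 + 0.0230 + 0.0024 + 0.0099 + 0.0140 + 0.0336 = 0.1616
Σp_1ᵢ² = 0.29² + 0.02² + 0.23² + 0.02² + 0.11² + 0.05² + 0.28² = 0.0841 + 0.0004 + 0.0529 + 0.0004 + 0.0121 + 0.0025 + 0.0784 = 0.2308
Σp_2ᵢ² = 0.27² + 0.02² + 0.10² + 0.12² + 0.09² + 0.28² + 0.12² = 0.0729 + 0.0004 + 0.0100 + 0.0144 + 0.0081 + 0.0784 + 0.0144 = 0.1986
O = 0.1616 / √(0.2308 × 0.1986) = 0.1616 / 0.21410 = 0.7548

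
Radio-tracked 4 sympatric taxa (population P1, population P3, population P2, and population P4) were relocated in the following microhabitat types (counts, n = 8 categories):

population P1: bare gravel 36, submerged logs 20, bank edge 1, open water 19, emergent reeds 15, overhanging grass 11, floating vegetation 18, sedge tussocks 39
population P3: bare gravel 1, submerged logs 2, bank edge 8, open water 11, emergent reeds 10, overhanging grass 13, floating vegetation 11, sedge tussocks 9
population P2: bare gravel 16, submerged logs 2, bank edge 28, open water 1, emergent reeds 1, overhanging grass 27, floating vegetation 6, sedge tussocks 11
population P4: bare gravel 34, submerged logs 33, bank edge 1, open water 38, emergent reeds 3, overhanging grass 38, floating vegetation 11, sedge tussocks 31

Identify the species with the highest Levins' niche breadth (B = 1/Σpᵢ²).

Proportions for population P1 (n=159): 36/159=0.2264, 20/159=0.1258, 1/159=0.0063, 19/159=0.1195, 15/159=0.0943, 11/159=0.0692, 18/159=0.1132, 39/159=0.2453
Proportions for population P3 (n=65): 1/65=0.0154, 2/65=0.0308, 8/65=0.1231, 11/65=0.1692, 10/65=0.1538, 13/65=0.2000, 11/65=0.1692, 9/65=0.1385
Proportions for population P2 (n=92): 16/92=0.1739, 2/92=0.0217, 28/92=0.3043, 1/92=0.0109, 1/92=0.0109, 27/92=0.2935, 6/92=0.0652, 11/92=0.1196
Proportions for population P4 (n=189): 34/189=0.1799, 33/189=0.1746, 1/189=0.0053, 38/189=0.2011, 3/189=0.0159, 38/189=0.2011, 11/189=0.0582, 31/189=0.1640
Σp_P1ᵢ² = 0.2264² + 0.1258² + 0.0063² + 0.1195² + 0.0943² + 0.0692² + 0.1132² + 0.2453² = 0.051257 + 0.015826 + 0.000040 + 0.014280 + 0.008892 + 0.004789 + 0.012814 + 0.060172 = 0.168070
B_P1 = 1 / 0.168070 = 5.9499
Σp_P3ᵢ² = 0.0154² + 0.0308² + 0.1231² + 0.1692² + 0.1538² + 0.2000² + 0.1692² + 0.1385² = 0.000237 + 0.000949 + 0.015154 + 0.028629 + 0.023654 + 0.040000 + 0.028629 + 0.019182 = 0.156434
B_P3 = 1 / 0.156434 = 6.3925
Σp_P2ᵢ² = 0.1739² + 0.0217² + 0.3043² + 0.0109² + 0.0109² + 0.2935² + 0.0652² + 0.1196² = 0.030241 + 0.000471 + 0.092598 + 0.000119 + 0.000119 + 0.086142 + 0.004251 + 0.014304 = 0.228245
B_P2 = 1 / 0.228245 = 4.3813
Σp_P4ᵢ² = 0.1799² + 0.1746² + 0.0053² + 0.2011² + 0.0159² + 0.2011² + 0.0582² + 0.1640² = 0.032364 + 0.030485 + 0.000028 + 0.040441 + 0.000253 + 0.040441 + 0.003387 + 0.026896 = 0.174295
B_P4 = 1 / 0.174295 = 5.7374
Highest B → broadest niche (most generalist): population P3 (B = 6.39).

population P3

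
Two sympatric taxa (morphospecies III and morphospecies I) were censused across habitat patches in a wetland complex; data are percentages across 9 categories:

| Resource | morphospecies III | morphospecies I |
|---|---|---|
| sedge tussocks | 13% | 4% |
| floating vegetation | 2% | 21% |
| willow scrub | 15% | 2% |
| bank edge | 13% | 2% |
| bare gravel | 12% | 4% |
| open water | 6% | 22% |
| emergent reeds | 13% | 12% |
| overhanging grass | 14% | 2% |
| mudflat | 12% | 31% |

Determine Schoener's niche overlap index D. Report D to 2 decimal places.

Convert percentages to proportions (divide by 100).
Σ|p₁ᵢ − p₂ᵢ| = 0.09 + 0.19 + 0.13 + 0.11 + 0.08 + 0.16 + 0.01 + 0.12 + 0.19 = 1.08
D = 1 − ½ × 1.08 = 1 − 0.540 = 0.4600

0.46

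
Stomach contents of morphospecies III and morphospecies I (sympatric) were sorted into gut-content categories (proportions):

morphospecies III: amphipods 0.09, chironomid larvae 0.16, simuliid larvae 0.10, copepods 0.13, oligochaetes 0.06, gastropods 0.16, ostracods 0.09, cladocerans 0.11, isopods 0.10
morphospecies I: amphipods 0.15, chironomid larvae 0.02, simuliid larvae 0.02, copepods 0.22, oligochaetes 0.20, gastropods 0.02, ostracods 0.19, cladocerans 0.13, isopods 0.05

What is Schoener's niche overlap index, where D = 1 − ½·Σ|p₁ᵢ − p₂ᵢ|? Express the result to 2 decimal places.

0.59

Σ|p₁ᵢ − p₂ᵢ| = 0.06 + 0.14 + 0.08 + 0.09 + 0.14 + 0.14 + 0.10 + 0.02 + 0.05 = 0.82
D = 1 − ½ × 0.82 = 1 − 0.410 = 0.5900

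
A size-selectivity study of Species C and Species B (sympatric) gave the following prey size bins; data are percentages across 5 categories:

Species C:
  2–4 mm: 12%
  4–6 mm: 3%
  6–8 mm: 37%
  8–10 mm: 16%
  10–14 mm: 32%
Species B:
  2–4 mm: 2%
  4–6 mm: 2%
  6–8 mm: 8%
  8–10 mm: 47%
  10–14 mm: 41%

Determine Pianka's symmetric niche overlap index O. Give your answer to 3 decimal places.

Convert percentages to proportions (divide by 100).
Σ p₁ᵢp₂ᵢ = 0.0024 + 0.0006 + 0.0296 + 0.0752 + 0.1312 = 0.2390
Σp_1ᵢ² = 0.12² + 0.03² + 0.37² + 0.16² + 0.32² = 0.0144 + 0.0009 + 0.1369 + 0.0256 + 0.1024 = 0.2802
Σp_2ᵢ² = 0.02² + 0.02² + 0.08² + 0.47² + 0.41² = 0.0004 + 0.0004 + 0.0064 + 0.2209 + 0.1681 = 0.3962
O = 0.2390 / √(0.2802 × 0.3962) = 0.2390 / 0.333189 = 0.71731

0.717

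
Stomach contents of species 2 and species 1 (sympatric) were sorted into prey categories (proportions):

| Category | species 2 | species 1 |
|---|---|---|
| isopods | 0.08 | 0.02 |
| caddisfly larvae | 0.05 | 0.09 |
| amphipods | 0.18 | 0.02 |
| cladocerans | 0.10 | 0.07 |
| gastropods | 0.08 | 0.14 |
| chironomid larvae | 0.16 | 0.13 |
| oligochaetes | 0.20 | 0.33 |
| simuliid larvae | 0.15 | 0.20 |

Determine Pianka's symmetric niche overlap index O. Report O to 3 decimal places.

0.849

Σ p₁ᵢp₂ᵢ = 0.0016 + 0.0045 + 0.0036 + 0.0070 + 0.0112 + 0.0208 + 0.0660 + 0.0300 = 0.1447
Σp_1ᵢ² = 0.08² + 0.05² + 0.18² + 0.10² + 0.08² + 0.16² + 0.20² + 0.15² = 0.0064 + 0.0025 + 0.0324 + 0.0100 + 0.0064 + 0.0256 + 0.0400 + 0.0225 = 0.1458
Σp_2ᵢ² = 0.02² + 0.09² + 0.02² + 0.07² + 0.14² + 0.13² + 0.33² + 0.20² = 0.0004 + 0.0081 + 0.0004 + 0.0049 + 0.0196 + 0.0169 + 0.1089 + 0.0400 = 0.1992
O = 0.1447 / √(0.1458 × 0.1992) = 0.1447 / 0.170421 = 0.84907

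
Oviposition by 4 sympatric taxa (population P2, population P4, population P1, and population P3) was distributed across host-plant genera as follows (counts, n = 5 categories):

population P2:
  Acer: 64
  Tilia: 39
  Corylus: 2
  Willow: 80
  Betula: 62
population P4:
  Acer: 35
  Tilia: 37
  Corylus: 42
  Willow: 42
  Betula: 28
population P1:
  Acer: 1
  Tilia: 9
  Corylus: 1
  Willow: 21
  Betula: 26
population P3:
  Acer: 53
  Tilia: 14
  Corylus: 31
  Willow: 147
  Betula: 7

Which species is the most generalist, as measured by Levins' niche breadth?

Proportions for population P2 (n=247): 64/247=0.2591, 39/247=0.1579, 2/247=0.0081, 80/247=0.3239, 62/247=0.2510
Proportions for population P4 (n=184): 35/184=0.1902, 37/184=0.2011, 42/184=0.2283, 42/184=0.2283, 28/184=0.1522
Proportions for population P1 (n=58): 1/58=0.0172, 9/58=0.1552, 1/58=0.0172, 21/58=0.3621, 26/58=0.4483
Proportions for population P3 (n=252): 53/252=0.2103, 14/252=0.0556, 31/252=0.1230, 147/252=0.5833, 7/252=0.0278
Σp_P2ᵢ² = 0.2591² + 0.1579² + 0.0081² + 0.3239² + 0.2510² = 0.067133 + 0.024932 + 0.000066 + 0.104911 + 0.063001 = 0.260043
B_P2 = 1 / 0.260043 = 3.8455
Σp_P4ᵢ² = 0.1902² + 0.2011² + 0.2283² + 0.2283² + 0.1522² = 0.036176 + 0.040441 + 0.052121 + 0.052121 + 0.023165 = 0.204024
B_P4 = 1 / 0.204024 = 4.9014
Σp_P1ᵢ² = 0.0172² + 0.1552² + 0.0172² + 0.3621² + 0.4483² = 0.000296 + 0.024087 + 0.000296 + 0.131116 + 0.200973 = 0.356768
B_P1 = 1 / 0.356768 = 2.8029
Σp_P3ᵢ² = 0.2103² + 0.0556² + 0.1230² + 0.5833² + 0.0278² = 0.044226 + 0.003091 + 0.015129 + 0.340239 + 0.000773 = 0.403458
B_P3 = 1 / 0.403458 = 2.4786
Highest B → broadest niche (most generalist): population P4 (B = 4.90).

population P4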